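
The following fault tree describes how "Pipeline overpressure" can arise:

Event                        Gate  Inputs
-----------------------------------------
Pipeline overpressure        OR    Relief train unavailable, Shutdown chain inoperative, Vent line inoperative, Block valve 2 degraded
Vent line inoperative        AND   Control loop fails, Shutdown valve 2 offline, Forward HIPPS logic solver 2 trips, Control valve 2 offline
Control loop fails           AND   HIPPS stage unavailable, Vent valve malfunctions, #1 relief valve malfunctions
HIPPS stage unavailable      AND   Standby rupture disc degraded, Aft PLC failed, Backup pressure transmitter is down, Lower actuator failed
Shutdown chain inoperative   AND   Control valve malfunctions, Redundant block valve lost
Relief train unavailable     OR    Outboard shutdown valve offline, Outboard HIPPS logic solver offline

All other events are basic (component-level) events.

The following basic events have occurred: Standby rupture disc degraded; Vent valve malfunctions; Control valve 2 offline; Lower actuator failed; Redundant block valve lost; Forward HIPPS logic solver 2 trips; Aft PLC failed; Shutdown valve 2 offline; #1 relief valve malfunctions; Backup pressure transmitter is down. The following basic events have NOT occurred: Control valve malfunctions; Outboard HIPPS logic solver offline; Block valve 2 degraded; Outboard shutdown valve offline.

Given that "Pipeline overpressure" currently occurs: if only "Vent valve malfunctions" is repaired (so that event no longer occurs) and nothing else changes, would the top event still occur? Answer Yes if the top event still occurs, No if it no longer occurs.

Counterfactual: set "Vent valve malfunctions" to not occurred.
Relief train unavailable [OR]: Outboard shutdown valve offline=not, Outboard HIPPS logic solver offline=not → no input occurs → does not occur.
Shutdown chain inoperative [AND]: Control valve malfunctions=not, Redundant block valve lost=occurs → not all inputs occur → does not occur.
HIPPS stage unavailable [AND]: Standby rupture disc degraded=occurs, Aft PLC failed=occurs, Backup pressure transmitter is down=occurs, Lower actuator failed=occurs → all inputs occur → occurs.
Control loop fails [AND]: HIPPS stage unavailable=occurs, Vent valve malfunctions=not, #1 relief valve malfunctions=occurs → not all inputs occur → does not occur.
Vent line inoperative [AND]: Control loop fails=not, Shutdown valve 2 offline=occurs, Forward HIPPS logic solver 2 trips=occurs, Control valve 2 offline=occurs → not all inputs occur → does not occur.
Pipeline overpressure [OR]: Relief train unavailable=not, Shutdown chain inoperative=not, Vent line inoperative=not, Block valve 2 degraded=not → no input occurs → does not occur.

No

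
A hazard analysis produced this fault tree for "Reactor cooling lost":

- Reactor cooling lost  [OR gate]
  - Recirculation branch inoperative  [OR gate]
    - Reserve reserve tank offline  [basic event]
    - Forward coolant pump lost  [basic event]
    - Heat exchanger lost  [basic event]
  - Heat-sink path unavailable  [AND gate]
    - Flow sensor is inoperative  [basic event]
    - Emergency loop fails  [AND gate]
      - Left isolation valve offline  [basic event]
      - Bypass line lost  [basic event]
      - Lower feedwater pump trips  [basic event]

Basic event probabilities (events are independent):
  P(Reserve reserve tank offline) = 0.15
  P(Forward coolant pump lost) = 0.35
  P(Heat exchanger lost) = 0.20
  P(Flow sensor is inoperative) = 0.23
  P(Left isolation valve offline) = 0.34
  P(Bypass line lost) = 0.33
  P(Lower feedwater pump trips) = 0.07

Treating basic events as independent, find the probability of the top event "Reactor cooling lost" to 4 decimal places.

0.5588

P(Recirculation branch inoperative) [OR] = 1 − (1−0.15) × (1−0.35) × (1−0.20) = 0.558000
P(Emergency loop fails) [AND] = 0.34 × 0.33 × 0.07 = 0.007854
P(Heat-sink path unavailable) [AND] = 0.23 × 0.007854 = 0.001806
P(Reactor cooling lost) [OR] = 1 − (1−0.558000) × (1−0.001806) = 0.558798
Rounded to 4 decimal places: P(Reactor cooling lost) ≈ 0.5588.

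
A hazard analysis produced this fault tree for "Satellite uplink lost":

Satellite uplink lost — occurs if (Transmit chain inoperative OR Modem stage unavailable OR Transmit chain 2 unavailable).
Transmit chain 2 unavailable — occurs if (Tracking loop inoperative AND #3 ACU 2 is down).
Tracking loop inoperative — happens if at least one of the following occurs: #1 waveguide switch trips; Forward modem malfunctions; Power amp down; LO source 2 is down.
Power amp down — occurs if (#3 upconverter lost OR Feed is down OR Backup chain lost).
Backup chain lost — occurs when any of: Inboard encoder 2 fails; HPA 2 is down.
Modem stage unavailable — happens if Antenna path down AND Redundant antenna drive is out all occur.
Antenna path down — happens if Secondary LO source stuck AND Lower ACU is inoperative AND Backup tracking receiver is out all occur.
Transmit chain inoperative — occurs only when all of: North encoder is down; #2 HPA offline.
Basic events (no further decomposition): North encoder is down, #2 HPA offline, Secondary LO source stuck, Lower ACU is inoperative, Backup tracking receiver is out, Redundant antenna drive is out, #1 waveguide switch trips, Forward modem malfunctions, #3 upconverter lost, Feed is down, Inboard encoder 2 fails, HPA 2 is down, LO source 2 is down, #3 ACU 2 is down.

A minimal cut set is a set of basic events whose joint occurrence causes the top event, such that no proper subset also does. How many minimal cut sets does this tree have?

Transmit chain inoperative [AND]: one cut set from each child combined → 1 × 1 = 1 cut set(s).
Antenna path down [AND]: one cut set from each child combined → 1 × 1 × 1 = 1 cut set(s).
Modem stage unavailable [AND]: one cut set from each child combined → 1 × 1 = 1 cut set(s).
Backup chain lost [OR]: union of children's cut sets → 2 cut set(s).
Power amp down [OR]: union of children's cut sets → 4 cut set(s).
Tracking loop inoperative [OR]: union of children's cut sets → 7 cut set(s).
Transmit chain 2 unavailable [AND]: one cut set from each child combined → 7 × 1 = 7 cut set(s).
Satellite uplink lost [OR]: union of children's cut sets → 9 cut set(s).
Minimal cut sets: {#2 HPA offline, North encoder is down}; {Backup tracking receiver is out, Lower ACU is inoperative, Redundant antenna drive is out, Secondary LO source stuck}; {#1 waveguide switch trips, #3 ACU 2 is down}; {#3 ACU 2 is down, Forward modem malfunctions}; {#3 ACU 2 is down, #3 upconverter lost}; {#3 ACU 2 is down, Feed is down}; {#3 ACU 2 is down, Inboard encoder 2 fails}; {#3 ACU 2 is down, HPA 2 is down}; {#3 ACU 2 is down, LO source 2 is down}.

9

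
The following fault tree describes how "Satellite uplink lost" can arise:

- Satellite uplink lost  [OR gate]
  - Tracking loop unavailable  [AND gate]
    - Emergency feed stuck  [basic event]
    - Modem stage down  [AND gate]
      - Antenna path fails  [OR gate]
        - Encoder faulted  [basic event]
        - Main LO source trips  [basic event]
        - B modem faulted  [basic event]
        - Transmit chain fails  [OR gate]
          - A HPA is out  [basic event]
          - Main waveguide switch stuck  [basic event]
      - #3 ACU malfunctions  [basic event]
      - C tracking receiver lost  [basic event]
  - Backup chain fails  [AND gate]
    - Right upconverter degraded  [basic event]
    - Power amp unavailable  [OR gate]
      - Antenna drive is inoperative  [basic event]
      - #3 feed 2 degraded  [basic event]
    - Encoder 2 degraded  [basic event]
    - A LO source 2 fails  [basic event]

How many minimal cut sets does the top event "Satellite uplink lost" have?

Transmit chain fails [OR]: union of children's cut sets → 2 cut set(s).
Antenna path fails [OR]: union of children's cut sets → 5 cut set(s).
Modem stage down [AND]: one cut set from each child combined → 5 × 1 × 1 = 5 cut set(s).
Tracking loop unavailable [AND]: one cut set from each child combined → 1 × 5 = 5 cut set(s).
Power amp unavailable [OR]: union of children's cut sets → 2 cut set(s).
Backup chain fails [AND]: one cut set from each child combined → 1 × 2 × 1 × 1 = 2 cut set(s).
Satellite uplink lost [OR]: union of children's cut sets → 7 cut set(s).
Minimal cut sets: {#3 ACU malfunctions, C tracking receiver lost, Emergency feed stuck, Encoder faulted}; {#3 ACU malfunctions, C tracking receiver lost, Emergency feed stuck, Main LO source trips}; {#3 ACU malfunctions, B modem faulted, C tracking receiver lost, Emergency feed stuck}; {#3 ACU malfunctions, A HPA is out, C tracking receiver lost, Emergency feed stuck}; {#3 ACU malfunctions, C tracking receiver lost, Emergency feed stuck, Main waveguide switch stuck}; {A LO source 2 fails, Antenna drive is inoperative, Encoder 2 degraded, Right upconverter degraded}; {#3 feed 2 degraded, A LO source 2 fails, Encoder 2 degraded, Right upconverter degraded}.

7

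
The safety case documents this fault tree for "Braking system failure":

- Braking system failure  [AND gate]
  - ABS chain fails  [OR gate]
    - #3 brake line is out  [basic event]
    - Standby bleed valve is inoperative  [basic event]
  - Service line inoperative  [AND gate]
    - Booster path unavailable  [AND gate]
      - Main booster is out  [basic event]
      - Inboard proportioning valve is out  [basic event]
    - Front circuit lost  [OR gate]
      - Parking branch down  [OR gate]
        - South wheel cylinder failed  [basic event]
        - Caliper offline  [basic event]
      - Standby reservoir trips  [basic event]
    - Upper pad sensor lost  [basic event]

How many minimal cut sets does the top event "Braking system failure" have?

ABS chain fails [OR]: union of children's cut sets → 2 cut set(s).
Booster path unavailable [AND]: one cut set from each child combined → 1 × 1 = 1 cut set(s).
Parking branch down [OR]: union of children's cut sets → 2 cut set(s).
Front circuit lost [OR]: union of children's cut sets → 3 cut set(s).
Service line inoperative [AND]: one cut set from each child combined → 1 × 3 × 1 = 3 cut set(s).
Braking system failure [AND]: one cut set from each child combined → 2 × 3 = 6 cut set(s).
Minimal cut sets: {#3 brake line is out, Inboard proportioning valve is out, Main booster is out, South wheel cylinder failed, Upper pad sensor lost}; {#3 brake line is out, Caliper offline, Inboard proportioning valve is out, Main booster is out, Upper pad sensor lost}; {#3 brake line is out, Inboard proportioning valve is out, Main booster is out, Standby reservoir trips, Upper pad sensor lost}; {Inboard proportioning valve is out, Main booster is out, South wheel cylinder failed, Standby bleed valve is inoperative, Upper pad sensor lost}; {Caliper offline, Inboard proportioning valve is out, Main booster is out, Standby bleed valve is inoperative, Upper pad sensor lost}; {Inboard proportioning valve is out, Main booster is out, Standby bleed valve is inoperative, Standby reservoir trips, Upper pad sensor lost}.

6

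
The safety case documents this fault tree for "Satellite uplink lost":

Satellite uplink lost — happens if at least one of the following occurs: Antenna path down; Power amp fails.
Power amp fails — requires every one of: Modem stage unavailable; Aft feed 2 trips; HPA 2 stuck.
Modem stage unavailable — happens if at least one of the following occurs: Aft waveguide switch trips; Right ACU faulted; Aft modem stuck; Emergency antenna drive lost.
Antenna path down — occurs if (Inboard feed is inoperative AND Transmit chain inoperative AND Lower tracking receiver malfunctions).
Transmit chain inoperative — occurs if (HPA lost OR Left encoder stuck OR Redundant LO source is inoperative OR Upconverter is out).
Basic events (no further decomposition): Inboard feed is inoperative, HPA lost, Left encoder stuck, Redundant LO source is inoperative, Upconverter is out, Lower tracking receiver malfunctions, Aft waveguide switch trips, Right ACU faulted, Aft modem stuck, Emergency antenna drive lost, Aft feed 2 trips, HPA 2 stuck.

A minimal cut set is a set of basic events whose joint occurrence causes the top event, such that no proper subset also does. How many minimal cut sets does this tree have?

Transmit chain inoperative [OR]: union of children's cut sets → 4 cut set(s).
Antenna path down [AND]: one cut set from each child combined → 1 × 4 × 1 = 4 cut set(s).
Modem stage unavailable [OR]: union of children's cut sets → 4 cut set(s).
Power amp fails [AND]: one cut set from each child combined → 4 × 1 × 1 = 4 cut set(s).
Satellite uplink lost [OR]: union of children's cut sets → 8 cut set(s).
Minimal cut sets: {HPA lost, Inboard feed is inoperative, Lower tracking receiver malfunctions}; {Inboard feed is inoperative, Left encoder stuck, Lower tracking receiver malfunctions}; {Inboard feed is inoperative, Lower tracking receiver malfunctions, Redundant LO source is inoperative}; {Inboard feed is inoperative, Lower tracking receiver malfunctions, Upconverter is out}; {Aft feed 2 trips, Aft waveguide switch trips, HPA 2 stuck}; {Aft feed 2 trips, HPA 2 stuck, Right ACU faulted}; {Aft feed 2 trips, Aft modem stuck, HPA 2 stuck}; {Aft feed 2 trips, Emergency antenna drive lost, HPA 2 stuck}.

8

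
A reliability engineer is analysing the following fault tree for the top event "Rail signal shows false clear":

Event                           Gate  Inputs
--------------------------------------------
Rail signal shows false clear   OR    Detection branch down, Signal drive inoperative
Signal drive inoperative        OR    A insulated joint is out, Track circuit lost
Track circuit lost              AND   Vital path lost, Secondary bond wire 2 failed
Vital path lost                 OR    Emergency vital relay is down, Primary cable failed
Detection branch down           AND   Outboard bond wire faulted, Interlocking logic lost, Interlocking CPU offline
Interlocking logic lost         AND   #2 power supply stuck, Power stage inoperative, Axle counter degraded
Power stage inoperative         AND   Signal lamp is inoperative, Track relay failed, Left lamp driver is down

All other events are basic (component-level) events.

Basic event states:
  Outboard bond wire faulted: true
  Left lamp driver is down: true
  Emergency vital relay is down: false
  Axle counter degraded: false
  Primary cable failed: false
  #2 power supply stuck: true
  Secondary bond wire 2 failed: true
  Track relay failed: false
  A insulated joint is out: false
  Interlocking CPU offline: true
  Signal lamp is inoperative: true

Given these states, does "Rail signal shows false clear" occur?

No

Power stage inoperative [AND]: Signal lamp is inoperative=occurs, Track relay failed=not, Left lamp driver is down=occurs → not all inputs occur → does not occur.
Interlocking logic lost [AND]: #2 power supply stuck=occurs, Power stage inoperative=not, Axle counter degraded=not → not all inputs occur → does not occur.
Detection branch down [AND]: Outboard bond wire faulted=occurs, Interlocking logic lost=not, Interlocking CPU offline=occurs → not all inputs occur → does not occur.
Vital path lost [OR]: Emergency vital relay is down=not, Primary cable failed=not → no input occurs → does not occur.
Track circuit lost [AND]: Vital path lost=not, Secondary bond wire 2 failed=occurs → not all inputs occur → does not occur.
Signal drive inoperative [OR]: A insulated joint is out=not, Track circuit lost=not → no input occurs → does not occur.
Rail signal shows false clear [OR]: Detection branch down=not, Signal drive inoperative=not → no input occurs → does not occur.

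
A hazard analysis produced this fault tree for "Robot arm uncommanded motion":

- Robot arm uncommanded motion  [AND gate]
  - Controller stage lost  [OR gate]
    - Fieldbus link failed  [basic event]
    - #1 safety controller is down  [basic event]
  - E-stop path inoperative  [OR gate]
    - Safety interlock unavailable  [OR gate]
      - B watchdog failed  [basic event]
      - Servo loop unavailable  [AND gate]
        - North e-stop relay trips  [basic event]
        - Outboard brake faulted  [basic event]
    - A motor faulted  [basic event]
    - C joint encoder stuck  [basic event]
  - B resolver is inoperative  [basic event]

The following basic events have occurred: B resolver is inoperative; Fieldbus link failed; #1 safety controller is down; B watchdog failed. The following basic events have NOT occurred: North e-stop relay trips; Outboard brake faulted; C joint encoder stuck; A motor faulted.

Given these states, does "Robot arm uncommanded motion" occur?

Yes

Controller stage lost [OR]: Fieldbus link failed=occurs, #1 safety controller is down=occurs → at least one input occurs → occurs.
Servo loop unavailable [AND]: North e-stop relay trips=not, Outboard brake faulted=not → not all inputs occur → does not occur.
Safety interlock unavailable [OR]: B watchdog failed=occurs, Servo loop unavailable=not → at least one input occurs → occurs.
E-stop path inoperative [OR]: Safety interlock unavailable=occurs, A motor faulted=not, C joint encoder stuck=not → at least one input occurs → occurs.
Robot arm uncommanded motion [AND]: Controller stage lost=occurs, E-stop path inoperative=occurs, B resolver is inoperative=occurs → all inputs occur → occurs.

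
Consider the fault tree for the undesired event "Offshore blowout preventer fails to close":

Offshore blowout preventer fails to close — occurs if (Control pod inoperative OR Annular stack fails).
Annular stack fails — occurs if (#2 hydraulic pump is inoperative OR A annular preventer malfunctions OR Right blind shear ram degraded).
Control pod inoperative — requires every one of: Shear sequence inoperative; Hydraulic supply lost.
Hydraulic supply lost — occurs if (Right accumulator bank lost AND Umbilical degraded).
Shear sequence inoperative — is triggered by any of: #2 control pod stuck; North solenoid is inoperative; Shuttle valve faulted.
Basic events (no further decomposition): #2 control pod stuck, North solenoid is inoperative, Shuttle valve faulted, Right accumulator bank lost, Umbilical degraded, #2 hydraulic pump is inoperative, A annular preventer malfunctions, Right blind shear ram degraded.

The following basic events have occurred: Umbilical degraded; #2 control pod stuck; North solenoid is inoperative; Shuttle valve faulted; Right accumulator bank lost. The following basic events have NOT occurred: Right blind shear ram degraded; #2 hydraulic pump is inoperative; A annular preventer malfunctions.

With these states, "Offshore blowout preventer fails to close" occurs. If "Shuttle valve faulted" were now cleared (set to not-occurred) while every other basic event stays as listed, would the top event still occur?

Counterfactual: set "Shuttle valve faulted" to not occurred.
Shear sequence inoperative [OR]: #2 control pod stuck=occurs, North solenoid is inoperative=occurs, Shuttle valve faulted=not → at least one input occurs → occurs.
Hydraulic supply lost [AND]: Right accumulator bank lost=occurs, Umbilical degraded=occurs → all inputs occur → occurs.
Control pod inoperative [AND]: Shear sequence inoperative=occurs, Hydraulic supply lost=occurs → all inputs occur → occurs.
Annular stack fails [OR]: #2 hydraulic pump is inoperative=not, A annular preventer malfunctions=not, Right blind shear ram degraded=not → no input occurs → does not occur.
Offshore blowout preventer fails to close [OR]: Control pod inoperative=occurs, Annular stack fails=not → at least one input occurs → occurs.

Yes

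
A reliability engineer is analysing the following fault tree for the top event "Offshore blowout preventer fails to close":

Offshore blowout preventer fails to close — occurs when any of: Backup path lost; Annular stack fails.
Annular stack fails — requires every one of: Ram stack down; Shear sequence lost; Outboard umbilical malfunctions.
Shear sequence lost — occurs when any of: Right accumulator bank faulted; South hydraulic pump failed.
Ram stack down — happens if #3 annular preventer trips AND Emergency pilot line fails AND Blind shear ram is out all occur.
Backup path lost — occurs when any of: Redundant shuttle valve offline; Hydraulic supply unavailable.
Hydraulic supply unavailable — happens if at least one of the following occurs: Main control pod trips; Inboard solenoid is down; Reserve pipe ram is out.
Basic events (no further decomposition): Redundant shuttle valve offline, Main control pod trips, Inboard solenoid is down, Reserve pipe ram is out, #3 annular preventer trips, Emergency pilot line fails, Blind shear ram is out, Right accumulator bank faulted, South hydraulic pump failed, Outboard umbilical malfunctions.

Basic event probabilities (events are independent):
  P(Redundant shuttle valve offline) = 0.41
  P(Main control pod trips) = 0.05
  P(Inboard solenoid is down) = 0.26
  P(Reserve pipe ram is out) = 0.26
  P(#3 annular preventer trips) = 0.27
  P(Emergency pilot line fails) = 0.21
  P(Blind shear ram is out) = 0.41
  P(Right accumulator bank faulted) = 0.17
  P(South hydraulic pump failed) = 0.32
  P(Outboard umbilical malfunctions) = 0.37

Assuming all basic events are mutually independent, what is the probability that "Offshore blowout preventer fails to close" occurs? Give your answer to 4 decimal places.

P(Hydraulic supply unavailable) [OR] = 1 − (1−0.05) × (1−0.26) × (1−0.26) = 0.479780
P(Backup path lost) [OR] = 1 − (1−0.41) × (1−0.479780) = 0.693070
P(Ram stack down) [AND] = 0.27 × 0.21 × 0.41 = 0.023247
P(Shear sequence lost) [OR] = 1 − (1−0.17) × (1−0.32) = 0.435600
P(Annular stack fails) [AND] = 0.023247 × 0.435600 × 0.37 = 0.003747
P(Offshore blowout preventer fails to close) [OR] = 1 − (1−0.693070) × (1−0.003747) = 0.694220
Rounded to 4 decimal places: P(Offshore blowout preventer fails to close) ≈ 0.6942.

0.6942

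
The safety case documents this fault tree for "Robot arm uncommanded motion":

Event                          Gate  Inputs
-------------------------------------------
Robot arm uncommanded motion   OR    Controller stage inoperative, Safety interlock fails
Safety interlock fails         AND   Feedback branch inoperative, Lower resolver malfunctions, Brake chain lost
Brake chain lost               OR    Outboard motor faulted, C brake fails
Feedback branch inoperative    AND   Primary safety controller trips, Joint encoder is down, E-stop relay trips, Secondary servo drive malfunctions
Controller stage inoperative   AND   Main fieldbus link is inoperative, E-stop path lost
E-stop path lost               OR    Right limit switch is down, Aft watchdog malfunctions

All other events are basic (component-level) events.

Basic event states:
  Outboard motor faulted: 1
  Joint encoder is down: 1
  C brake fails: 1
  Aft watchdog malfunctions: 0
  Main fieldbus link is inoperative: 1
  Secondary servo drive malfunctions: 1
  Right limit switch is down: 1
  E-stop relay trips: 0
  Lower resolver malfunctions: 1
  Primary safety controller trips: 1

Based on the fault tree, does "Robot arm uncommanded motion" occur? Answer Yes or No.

E-stop path lost [OR]: Right limit switch is down=occurs, Aft watchdog malfunctions=not → at least one input occurs → occurs.
Controller stage inoperative [AND]: Main fieldbus link is inoperative=occurs, E-stop path lost=occurs → all inputs occur → occurs.
Feedback branch inoperative [AND]: Primary safety controller trips=occurs, Joint encoder is down=occurs, E-stop relay trips=not, Secondary servo drive malfunctions=occurs → not all inputs occur → does not occur.
Brake chain lost [OR]: Outboard motor faulted=occurs, C brake fails=occurs → at least one input occurs → occurs.
Safety interlock fails [AND]: Feedback branch inoperative=not, Lower resolver malfunctions=occurs, Brake chain lost=occurs → not all inputs occur → does not occur.
Robot arm uncommanded motion [OR]: Controller stage inoperative=occurs, Safety interlock fails=not → at least one input occurs → occurs.

Yes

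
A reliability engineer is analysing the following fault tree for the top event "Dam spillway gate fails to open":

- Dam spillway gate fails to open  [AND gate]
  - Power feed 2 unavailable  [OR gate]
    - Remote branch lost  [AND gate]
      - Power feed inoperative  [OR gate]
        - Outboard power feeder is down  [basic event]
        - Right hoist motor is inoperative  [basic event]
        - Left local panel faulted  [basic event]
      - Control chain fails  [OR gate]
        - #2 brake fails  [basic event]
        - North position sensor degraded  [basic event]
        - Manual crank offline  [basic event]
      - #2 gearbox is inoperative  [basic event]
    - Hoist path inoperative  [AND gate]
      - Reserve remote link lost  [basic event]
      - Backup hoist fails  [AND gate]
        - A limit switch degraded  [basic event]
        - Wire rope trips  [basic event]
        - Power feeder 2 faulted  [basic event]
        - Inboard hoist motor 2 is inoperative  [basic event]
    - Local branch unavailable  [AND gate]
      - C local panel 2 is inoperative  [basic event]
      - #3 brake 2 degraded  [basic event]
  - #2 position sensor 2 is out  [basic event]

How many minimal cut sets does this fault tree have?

Power feed inoperative [OR]: union of children's cut sets → 3 cut set(s).
Control chain fails [OR]: union of children's cut sets → 3 cut set(s).
Remote branch lost [AND]: one cut set from each child combined → 3 × 3 × 1 = 9 cut set(s).
Backup hoist fails [AND]: one cut set from each child combined → 1 × 1 × 1 × 1 = 1 cut set(s).
Hoist path inoperative [AND]: one cut set from each child combined → 1 × 1 = 1 cut set(s).
Local branch unavailable [AND]: one cut set from each child combined → 1 × 1 = 1 cut set(s).
Power feed 2 unavailable [OR]: union of children's cut sets → 11 cut set(s).
Dam spillway gate fails to open [AND]: one cut set from each child combined → 11 × 1 = 11 cut set(s).

11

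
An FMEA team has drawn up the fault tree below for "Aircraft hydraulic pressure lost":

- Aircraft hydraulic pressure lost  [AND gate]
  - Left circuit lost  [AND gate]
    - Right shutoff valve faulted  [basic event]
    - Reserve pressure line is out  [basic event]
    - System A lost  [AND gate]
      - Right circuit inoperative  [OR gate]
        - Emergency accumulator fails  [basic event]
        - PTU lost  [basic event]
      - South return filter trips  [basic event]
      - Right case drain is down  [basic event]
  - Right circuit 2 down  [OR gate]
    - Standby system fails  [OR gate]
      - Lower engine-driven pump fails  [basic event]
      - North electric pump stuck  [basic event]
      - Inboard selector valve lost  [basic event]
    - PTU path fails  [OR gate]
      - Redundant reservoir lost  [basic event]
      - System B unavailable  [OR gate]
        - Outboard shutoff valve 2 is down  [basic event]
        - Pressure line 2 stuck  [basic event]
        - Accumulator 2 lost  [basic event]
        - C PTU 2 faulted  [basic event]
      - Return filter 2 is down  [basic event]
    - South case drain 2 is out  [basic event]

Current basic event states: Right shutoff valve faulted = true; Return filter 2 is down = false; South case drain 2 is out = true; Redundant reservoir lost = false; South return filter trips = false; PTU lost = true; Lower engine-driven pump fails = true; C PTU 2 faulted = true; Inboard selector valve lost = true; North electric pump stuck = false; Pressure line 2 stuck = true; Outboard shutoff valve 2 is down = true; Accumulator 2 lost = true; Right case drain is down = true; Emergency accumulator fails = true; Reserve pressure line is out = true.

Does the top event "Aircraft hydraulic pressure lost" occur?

No

Right circuit inoperative [OR]: Emergency accumulator fails=occurs, PTU lost=occurs → at least one input occurs → occurs.
System A lost [AND]: Right circuit inoperative=occurs, South return filter trips=not, Right case drain is down=occurs → not all inputs occur → does not occur.
Left circuit lost [AND]: Right shutoff valve faulted=occurs, Reserve pressure line is out=occurs, System A lost=not → not all inputs occur → does not occur.
Standby system fails [OR]: Lower engine-driven pump fails=occurs, North electric pump stuck=not, Inboard selector valve lost=occurs → at least one input occurs → occurs.
System B unavailable [OR]: Outboard shutoff valve 2 is down=occurs, Pressure line 2 stuck=occurs, Accumulator 2 lost=occurs, C PTU 2 faulted=occurs → at least one input occurs → occurs.
PTU path fails [OR]: Redundant reservoir lost=not, System B unavailable=occurs, Return filter 2 is down=not → at least one input occurs → occurs.
Right circuit 2 down [OR]: Standby system fails=occurs, PTU path fails=occurs, South case drain 2 is out=occurs → at least one input occurs → occurs.
Aircraft hydraulic pressure lost [AND]: Left circuit lost=not, Right circuit 2 down=occurs → not all inputs occur → does not occur.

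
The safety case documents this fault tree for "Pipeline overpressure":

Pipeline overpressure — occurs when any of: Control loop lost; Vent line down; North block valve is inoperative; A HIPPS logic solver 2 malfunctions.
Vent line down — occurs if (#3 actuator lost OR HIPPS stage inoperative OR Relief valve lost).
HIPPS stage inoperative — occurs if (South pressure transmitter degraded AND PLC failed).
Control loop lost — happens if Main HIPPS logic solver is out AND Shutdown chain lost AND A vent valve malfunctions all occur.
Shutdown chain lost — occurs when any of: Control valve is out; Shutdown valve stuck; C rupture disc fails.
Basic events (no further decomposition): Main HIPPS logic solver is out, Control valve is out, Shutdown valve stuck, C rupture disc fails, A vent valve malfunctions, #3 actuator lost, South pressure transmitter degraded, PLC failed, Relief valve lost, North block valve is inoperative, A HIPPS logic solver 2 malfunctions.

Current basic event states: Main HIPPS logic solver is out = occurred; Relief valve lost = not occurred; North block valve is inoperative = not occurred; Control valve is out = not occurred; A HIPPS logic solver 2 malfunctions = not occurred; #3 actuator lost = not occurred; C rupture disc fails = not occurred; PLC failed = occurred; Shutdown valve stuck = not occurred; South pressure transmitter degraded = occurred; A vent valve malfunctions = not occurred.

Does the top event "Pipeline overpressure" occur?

Yes

Shutdown chain lost [OR]: Control valve is out=not, Shutdown valve stuck=not, C rupture disc fails=not → no input occurs → does not occur.
Control loop lost [AND]: Main HIPPS logic solver is out=occurs, Shutdown chain lost=not, A vent valve malfunctions=not → not all inputs occur → does not occur.
HIPPS stage inoperative [AND]: South pressure transmitter degraded=occurs, PLC failed=occurs → all inputs occur → occurs.
Vent line down [OR]: #3 actuator lost=not, HIPPS stage inoperative=occurs, Relief valve lost=not → at least one input occurs → occurs.
Pipeline overpressure [OR]: Control loop lost=not, Vent line down=occurs, North block valve is inoperative=not, A HIPPS logic solver 2 malfunctions=not → at least one input occurs → occurs.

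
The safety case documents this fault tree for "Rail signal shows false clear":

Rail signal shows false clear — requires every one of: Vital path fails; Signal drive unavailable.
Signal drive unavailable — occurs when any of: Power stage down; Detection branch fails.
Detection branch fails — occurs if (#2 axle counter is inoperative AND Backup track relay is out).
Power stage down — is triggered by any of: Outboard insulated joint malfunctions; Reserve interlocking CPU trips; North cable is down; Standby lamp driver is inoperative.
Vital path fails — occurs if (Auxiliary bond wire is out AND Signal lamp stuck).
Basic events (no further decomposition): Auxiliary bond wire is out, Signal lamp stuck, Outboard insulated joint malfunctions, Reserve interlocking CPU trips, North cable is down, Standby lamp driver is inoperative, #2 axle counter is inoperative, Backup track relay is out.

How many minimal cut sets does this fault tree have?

5

Vital path fails [AND]: one cut set from each child combined → 1 × 1 = 1 cut set(s).
Power stage down [OR]: union of children's cut sets → 4 cut set(s).
Detection branch fails [AND]: one cut set from each child combined → 1 × 1 = 1 cut set(s).
Signal drive unavailable [OR]: union of children's cut sets → 5 cut set(s).
Rail signal shows false clear [AND]: one cut set from each child combined → 1 × 5 = 5 cut set(s).
Minimal cut sets: {Auxiliary bond wire is out, Outboard insulated joint malfunctions, Signal lamp stuck}; {Auxiliary bond wire is out, Reserve interlocking CPU trips, Signal lamp stuck}; {Auxiliary bond wire is out, North cable is down, Signal lamp stuck}; {Auxiliary bond wire is out, Signal lamp stuck, Standby lamp driver is inoperative}; {#2 axle counter is inoperative, Auxiliary bond wire is out, Backup track relay is out, Signal lamp stuck}.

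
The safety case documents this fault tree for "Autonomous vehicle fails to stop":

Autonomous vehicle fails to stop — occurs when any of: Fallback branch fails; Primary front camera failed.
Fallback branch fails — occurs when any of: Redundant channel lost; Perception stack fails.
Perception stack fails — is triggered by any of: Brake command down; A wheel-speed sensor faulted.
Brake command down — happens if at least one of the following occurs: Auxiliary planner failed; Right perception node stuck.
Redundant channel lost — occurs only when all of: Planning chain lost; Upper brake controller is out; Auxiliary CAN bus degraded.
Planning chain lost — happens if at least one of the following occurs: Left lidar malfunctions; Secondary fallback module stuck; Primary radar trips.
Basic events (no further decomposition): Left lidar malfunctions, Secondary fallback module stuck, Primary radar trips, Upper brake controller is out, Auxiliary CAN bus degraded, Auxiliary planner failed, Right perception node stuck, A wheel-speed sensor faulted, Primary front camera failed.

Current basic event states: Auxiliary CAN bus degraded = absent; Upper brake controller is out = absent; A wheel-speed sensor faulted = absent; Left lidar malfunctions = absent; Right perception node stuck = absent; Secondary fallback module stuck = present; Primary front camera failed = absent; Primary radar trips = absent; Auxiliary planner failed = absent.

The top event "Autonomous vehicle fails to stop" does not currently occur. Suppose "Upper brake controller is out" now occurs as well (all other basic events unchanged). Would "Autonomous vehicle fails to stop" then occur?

Counterfactual: set "Upper brake controller is out" to occurred.
Planning chain lost [OR]: Left lidar malfunctions=not, Secondary fallback module stuck=occurs, Primary radar trips=not → at least one input occurs → occurs.
Redundant channel lost [AND]: Planning chain lost=occurs, Upper brake controller is out=occurs, Auxiliary CAN bus degraded=not → not all inputs occur → does not occur.
Brake command down [OR]: Auxiliary planner failed=not, Right perception node stuck=not → no input occurs → does not occur.
Perception stack fails [OR]: Brake command down=not, A wheel-speed sensor faulted=not → no input occurs → does not occur.
Fallback branch fails [OR]: Redundant channel lost=not, Perception stack fails=not → no input occurs → does not occur.
Autonomous vehicle fails to stop [OR]: Fallback branch fails=not, Primary front camera failed=not → no input occurs → does not occur.

No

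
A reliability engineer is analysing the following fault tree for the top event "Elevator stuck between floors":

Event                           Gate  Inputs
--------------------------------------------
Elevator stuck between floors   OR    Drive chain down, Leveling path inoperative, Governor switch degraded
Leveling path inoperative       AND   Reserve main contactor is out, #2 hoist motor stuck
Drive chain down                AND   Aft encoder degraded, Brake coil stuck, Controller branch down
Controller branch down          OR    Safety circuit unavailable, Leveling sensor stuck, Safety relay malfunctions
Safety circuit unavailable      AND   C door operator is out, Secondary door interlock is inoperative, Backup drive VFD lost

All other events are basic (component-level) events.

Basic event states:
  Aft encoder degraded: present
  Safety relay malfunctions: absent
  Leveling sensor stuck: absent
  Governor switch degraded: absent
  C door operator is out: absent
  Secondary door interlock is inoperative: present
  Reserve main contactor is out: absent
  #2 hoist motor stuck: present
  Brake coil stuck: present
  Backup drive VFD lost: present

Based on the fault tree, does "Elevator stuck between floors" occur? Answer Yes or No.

No

Safety circuit unavailable [AND]: C door operator is out=not, Secondary door interlock is inoperative=occurs, Backup drive VFD lost=occurs → not all inputs occur → does not occur.
Controller branch down [OR]: Safety circuit unavailable=not, Leveling sensor stuck=not, Safety relay malfunctions=not → no input occurs → does not occur.
Drive chain down [AND]: Aft encoder degraded=occurs, Brake coil stuck=occurs, Controller branch down=not → not all inputs occur → does not occur.
Leveling path inoperative [AND]: Reserve main contactor is out=not, #2 hoist motor stuck=occurs → not all inputs occur → does not occur.
Elevator stuck between floors [OR]: Drive chain down=not, Leveling path inoperative=not, Governor switch degraded=not → no input occurs → does not occur.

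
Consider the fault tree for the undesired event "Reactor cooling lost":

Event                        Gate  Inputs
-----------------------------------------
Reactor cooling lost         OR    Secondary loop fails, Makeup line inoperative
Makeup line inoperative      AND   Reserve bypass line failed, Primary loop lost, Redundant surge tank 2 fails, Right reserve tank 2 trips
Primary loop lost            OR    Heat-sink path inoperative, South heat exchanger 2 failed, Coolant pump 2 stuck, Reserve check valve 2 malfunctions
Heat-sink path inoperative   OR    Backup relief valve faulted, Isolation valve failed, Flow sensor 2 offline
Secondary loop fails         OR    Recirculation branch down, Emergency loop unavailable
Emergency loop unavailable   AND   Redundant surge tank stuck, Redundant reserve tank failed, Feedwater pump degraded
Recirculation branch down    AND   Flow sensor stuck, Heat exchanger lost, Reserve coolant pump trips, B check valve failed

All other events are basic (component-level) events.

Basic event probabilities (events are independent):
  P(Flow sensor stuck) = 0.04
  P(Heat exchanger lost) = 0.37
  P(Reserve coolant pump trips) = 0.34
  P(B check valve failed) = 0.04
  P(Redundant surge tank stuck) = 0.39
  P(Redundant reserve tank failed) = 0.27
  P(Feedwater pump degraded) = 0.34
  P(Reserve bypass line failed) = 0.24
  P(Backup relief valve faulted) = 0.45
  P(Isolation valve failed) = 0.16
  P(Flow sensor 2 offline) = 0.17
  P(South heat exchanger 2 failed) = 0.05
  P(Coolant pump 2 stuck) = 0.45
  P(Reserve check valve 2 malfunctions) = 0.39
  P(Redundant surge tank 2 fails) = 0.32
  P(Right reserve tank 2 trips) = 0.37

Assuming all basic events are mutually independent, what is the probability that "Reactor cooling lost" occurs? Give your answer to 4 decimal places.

0.0600

P(Recirculation branch down) [AND] = 0.04 × 0.37 × 0.34 × 0.04 = 0.000201
P(Emergency loop unavailable) [AND] = 0.39 × 0.27 × 0.34 = 0.035802
P(Secondary loop fails) [OR] = 1 − (1−0.000201) × (1−0.035802) = 0.035996
P(Heat-sink path inoperative) [OR] = 1 − (1−0.45) × (1−0.16) × (1−0.17) = 0.616540
P(Primary loop lost) [OR] = 1 − (1−0.616540) × (1−0.05) × (1−0.45) × (1−0.39) = 0.877782
P(Makeup line inoperative) [AND] = 0.24 × 0.877782 × 0.32 × 0.37 = 0.024943
P(Reactor cooling lost) [OR] = 1 − (1−0.035996) × (1−0.024943) = 0.060041
Rounded to 4 decimal places: P(Reactor cooling lost) ≈ 0.0600.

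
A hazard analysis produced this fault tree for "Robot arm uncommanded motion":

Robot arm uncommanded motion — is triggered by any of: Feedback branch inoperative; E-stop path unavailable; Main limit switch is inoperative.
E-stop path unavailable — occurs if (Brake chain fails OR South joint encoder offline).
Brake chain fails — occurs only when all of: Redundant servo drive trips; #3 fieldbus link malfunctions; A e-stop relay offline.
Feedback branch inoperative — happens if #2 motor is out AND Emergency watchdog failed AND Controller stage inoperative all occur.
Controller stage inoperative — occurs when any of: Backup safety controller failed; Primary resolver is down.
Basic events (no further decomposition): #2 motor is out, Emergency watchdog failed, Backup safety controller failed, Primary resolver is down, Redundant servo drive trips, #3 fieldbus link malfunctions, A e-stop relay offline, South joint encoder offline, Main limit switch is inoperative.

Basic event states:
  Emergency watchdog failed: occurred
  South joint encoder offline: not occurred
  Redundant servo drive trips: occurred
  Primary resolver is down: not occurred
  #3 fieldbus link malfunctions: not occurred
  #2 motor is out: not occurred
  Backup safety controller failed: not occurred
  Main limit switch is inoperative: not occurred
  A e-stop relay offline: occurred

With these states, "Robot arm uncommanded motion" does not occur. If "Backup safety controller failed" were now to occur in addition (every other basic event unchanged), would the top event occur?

Counterfactual: set "Backup safety controller failed" to occurred.
Controller stage inoperative [OR]: Backup safety controller failed=occurs, Primary resolver is down=not → at least one input occurs → occurs.
Feedback branch inoperative [AND]: #2 motor is out=not, Emergency watchdog failed=occurs, Controller stage inoperative=occurs → not all inputs occur → does not occur.
Brake chain fails [AND]: Redundant servo drive trips=occurs, #3 fieldbus link malfunctions=not, A e-stop relay offline=occurs → not all inputs occur → does not occur.
E-stop path unavailable [OR]: Brake chain fails=not, South joint encoder offline=not → no input occurs → does not occur.
Robot arm uncommanded motion [OR]: Feedback branch inoperative=not, E-stop path unavailable=not, Main limit switch is inoperative=not → no input occurs → does not occur.

No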